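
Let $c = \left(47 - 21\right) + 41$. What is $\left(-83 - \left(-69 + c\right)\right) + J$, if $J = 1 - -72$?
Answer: $-8$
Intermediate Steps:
$c = 67$ ($c = 26 + 41 = 67$)
$J = 73$ ($J = 1 + 72 = 73$)
$\left(-83 - \left(-69 + c\right)\right) + J = \left(-83 + \left(69 - 67\right)\right) + 73 = \left(-83 + 2\right) + 73 = -81 + 73 = -8$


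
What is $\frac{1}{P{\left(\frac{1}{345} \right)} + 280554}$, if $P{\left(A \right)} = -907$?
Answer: $\frac{1}{279647} \approx 3.5759 \cdot 10^{-6}$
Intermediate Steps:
$\frac{1}{P{\left(\frac{1}{345} \right)} + 280554} = \frac{1}{-907 + 280554} = \frac{1}{279647}$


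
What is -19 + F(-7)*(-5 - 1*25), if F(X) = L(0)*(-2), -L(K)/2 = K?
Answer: -19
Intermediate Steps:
L(K) = -2*K
F(X) = 0 (F(X) = -2*0*(-2) = 0*(-2) = 0)
-19 + F(-7)*(-5 - 1*25) = -19 + 0*(-5 - 1*25) = -19 + 0*(-5 - 25) = -19 + 0*(-30) = -19 + 0 = -19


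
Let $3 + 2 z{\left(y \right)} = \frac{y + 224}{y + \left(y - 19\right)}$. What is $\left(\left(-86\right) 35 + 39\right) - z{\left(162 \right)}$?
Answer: $- \frac{1811781}{610} \approx -2970.1$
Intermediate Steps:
$z{\left(y \right)} = - \frac{3}{2} + \frac{224 + y}{2 \left(-19 + 2 y\right)}$ ($z{\left(y \right)} = - \frac{3}{2} + \frac{\left(y + 224\right) \frac{1}{y + \left(y - 19\right)}}{2} = - \frac{3}{2} + \frac{\left(224 + y\right) \frac{1}{y + \left(y - 19\right)}}{2} = - \frac{3}{2} + \frac{\left(224 + y\right) \frac{1}{y + \left(-19 + y\right)}}{2} = - \frac{3}{2} + \frac{\left(224 + y\right) \frac{1}{-19 + 2 y}}{2} = - \frac{3}{2} + \frac{\frac{1}{-19 + 2 y} \left(224 + y\right)}{2} = - \frac{3}{2} + \frac{224 + y}{2 \left(-19 + 2 y\right)}$)
$\left(\left(-86\right) 35 + 39\right) - z{\left(162 \right)} = \left(\left(-86\right) 35 + 39\right) - \frac{281 - 810}{2 \left(-19 + 2 \cdot 162\right)} = \left(-3010 + 39\right) - \frac{281 - 810}{2 \left(-19 + 324\right)} = -2971 - \frac{1}{2} \cdot \frac{1}{305} \left(-529\right) = -2971 - - \frac{529}{610} = -2971 + \frac{529}{610} = - \frac{1811781}{610}$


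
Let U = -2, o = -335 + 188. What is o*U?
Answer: 294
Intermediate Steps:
o = -147
o*U = -147*(-2) = 294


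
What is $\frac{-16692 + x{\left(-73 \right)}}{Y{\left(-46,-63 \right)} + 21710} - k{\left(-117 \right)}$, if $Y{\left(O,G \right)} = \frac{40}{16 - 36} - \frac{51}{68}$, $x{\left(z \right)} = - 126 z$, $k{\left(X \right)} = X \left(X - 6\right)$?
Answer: $- \frac{416528705}{28943} \approx -14391.0$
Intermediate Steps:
$k{\left(X \right)} = X \left(-6 + X\right)$
$Y{\left(O,G \right)} = - \frac{11}{4}$ ($Y{\left(O,G \right)} = \frac{40}{-20} - \frac{3}{4} = 40 \left(- \frac{1}{20}\right) - \frac{3}{4} = -2 - \frac{3}{4} = - \frac{11}{4}$)
$\frac{-16692 + x{\left(-73 \right)}}{Y{\left(-46,-63 \right)} + 21710} - k{\left(-117 \right)} = \frac{-16692 - -9198}{- \frac{11}{4} + 21710} - - 117 \left(-6 - 117\right) = \frac{-16692 + 9198}{\frac{86829}{4}} - \left(-117\right) \left(-123\right) = \left(-7494\right) \frac{4}{86829} - 14391 = - \frac{9992}{28943} - 14391 = - \frac{416528705}{28943}$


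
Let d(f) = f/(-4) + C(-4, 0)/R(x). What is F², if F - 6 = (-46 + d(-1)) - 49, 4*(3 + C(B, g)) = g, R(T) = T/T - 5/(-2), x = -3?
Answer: 6295081/784 ≈ 8029.4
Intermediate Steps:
R(T) = 7/2 (R(T) = 1 - 5*(-½) = 1 + 5/2 = 7/2)
C(B, g) = -3 + g/4
d(f) = -6/7 - f/4 (d(f) = f/(-4) + (-3 + (¼)*0)/(7/2) = f*(-¼) + (-3 + 0)*(2/7) = -f/4 - 3*2/7 = -f/4 - 6/7 = -6/7 - f/4)
F = -2509/28 (F = 6 + ((-46 + (-6/7 - ¼*(-1))) - 49) = 6 + ((-46 + (-6/7 + ¼)) - 49) = 6 + ((-46 - 17/28) - 49) = 6 + (-1305/28 - 49) = 6 - 2677/28 = -2509/28 ≈ -89.607)
F² = (-2509/28)² = 6295081/784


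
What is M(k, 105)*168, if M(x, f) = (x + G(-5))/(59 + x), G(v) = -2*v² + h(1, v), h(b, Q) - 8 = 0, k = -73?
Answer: 1380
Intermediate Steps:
h(b, Q) = 8 (h(b, Q) = 8 + 0 = 8)
G(v) = 8 - 2*v² (G(v) = -2*v² + 8 = 8 - 2*v²)
M(x, f) = (-42 + x)/(59 + x) (M(x, f) = (x + (8 - 2*(-5)²))/(59 + x) = (x + (8 - 2*25))/(59 + x) = (x + (8 - 50))/(59 + x) = (x - 42)/(59 + x) = (-42 + x)/(59 + x))
M(k, 105)*168 = ((-42 - 73)/(59 - 73))*168 = (-115/(-14))*168 = -1/14*(-115)*168 = (115/14)*168 = 1380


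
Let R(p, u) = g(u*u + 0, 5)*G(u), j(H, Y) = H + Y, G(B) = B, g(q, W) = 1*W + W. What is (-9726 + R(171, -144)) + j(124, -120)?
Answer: -11162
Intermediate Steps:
g(q, W) = 2*W (g(q, W) = W + W = 2*W)
R(p, u) = 10*u (R(p, u) = (2*5)*u = 10*u)
(-9726 + R(171, -144)) + j(124, -120) = (-9726 + 10*(-144)) + (124 - 120) = (-9726 - 1440) + 4 = -11166 + 4 = -11162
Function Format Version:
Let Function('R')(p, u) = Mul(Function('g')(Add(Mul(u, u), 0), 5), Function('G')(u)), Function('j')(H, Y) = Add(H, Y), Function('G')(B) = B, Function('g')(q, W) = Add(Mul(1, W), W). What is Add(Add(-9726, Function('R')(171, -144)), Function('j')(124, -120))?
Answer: -11162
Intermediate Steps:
Function('g')(q, W) = Mul(2, W) (Function('g')(q, W) = Add(W, W) = Mul(2, W))
Function('R')(p, u) = Mul(10, u) (Function('R')(p, u) = Mul(Mul(2, 5), u) = Mul(10, u))
Add(Add(-9726, Function('R')(171, -144)), Function('j')(124, -120)) = Add(Add(-9726, Mul(10, -144)), Add(124, -120)) = Add(Add(-9726, -1440), 4) = Add(-11166, 4) = -11162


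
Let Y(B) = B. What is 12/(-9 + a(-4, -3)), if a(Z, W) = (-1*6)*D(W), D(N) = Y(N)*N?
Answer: -4/21 ≈ -0.19048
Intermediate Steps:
D(N) = N² (D(N) = N*N = N²)
a(Z, W) = -6*W² (a(Z, W) = (-1*6)*W² = -6*W²)
12/(-9 + a(-4, -3)) = 12/(-9 - 6*(-3)²) = 12/(-9 - 6*9) = 12/(-9 - 54) = 12/(-63) = -1/63*12 = -4/21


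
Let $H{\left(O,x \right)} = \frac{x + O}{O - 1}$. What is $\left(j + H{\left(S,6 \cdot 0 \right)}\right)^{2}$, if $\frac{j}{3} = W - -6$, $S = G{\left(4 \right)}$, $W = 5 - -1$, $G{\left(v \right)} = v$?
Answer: $\frac{12544}{9} \approx 1393.8$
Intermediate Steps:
$W = 6$ ($W = 5 + 1 = 6$)
$S = 4$
$H{\left(O,x \right)} = \frac{O + x}{-1 + O}$
$j = 36$ ($j = 3 \left(6 - -6\right) = 3 \left(6 + 6\right) = 3 \cdot 12 = 36$)
$\left(j + H{\left(S,6 \cdot 0 \right)}\right)^{2} = \left(36 + \frac{4 + 6 \cdot 0}{-1 + 4}\right)^{2} = \left(36 + \frac{4 + 0}{3}\right)^{2} = \left(36 + \frac{1}{3} \cdot 4\right)^{2} = \left(36 + \frac{4}{3}\right)^{2} = \left(\frac{112}{3}\right)^{2} = \frac{12544}{9}$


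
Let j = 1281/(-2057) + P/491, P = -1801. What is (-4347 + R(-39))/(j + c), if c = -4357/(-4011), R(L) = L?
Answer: 17767939760802/12981668549 ≈ 1368.7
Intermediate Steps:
c = 4357/4011 (c = -4357*(-1/4011) = 4357/4011 ≈ 1.0863)
j = -4333628/1009987 (j = 1281/(-2057) - 1801/491 = 1281*(-1/2057) - 1801*1/491 = -1281/2057 - 1801/491 = -4333628/1009987 ≈ -4.2908)
(-4347 + R(-39))/(j + c) = (-4347 - 39)/(-4333628/1009987 + 4357/4011) = -4386/(-12981668549/4051057857) = -4386*(-4051057857/12981668549) = 17767939760802/12981668549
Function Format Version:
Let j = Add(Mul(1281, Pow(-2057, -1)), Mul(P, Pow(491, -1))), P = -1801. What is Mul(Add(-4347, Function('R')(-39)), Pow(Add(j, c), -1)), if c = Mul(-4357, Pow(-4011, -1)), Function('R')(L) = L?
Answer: Rational(17767939760802, 12981668549) ≈ 1368.7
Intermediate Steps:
c = Rational(4357, 4011) (c = Mul(-4357, Rational(-1, 4011)) = Rational(4357, 4011) ≈ 1.0863)
j = Rational(-4333628, 1009987) (j = Add(Mul(1281, Pow(-2057, -1)), Mul(-1801, Pow(491, -1))) = Add(Mul(1281, Rational(-1, 2057)), Mul(-1801, Rational(1, 491))) = Add(Rational(-1281, 2057), Rational(-1801, 491)) = Rational(-4333628, 1009987) ≈ -4.2908)
Mul(Add(-4347, Function('R')(-39)), Pow(Add(j, c), -1)) = Mul(Add(-4347, -39), Pow(Add(Rational(-4333628, 1009987), Rational(4357, 4011)), -1)) = Mul(-4386, Pow(Rational(-12981668549, 4051057857), -1)) = Mul(-4386, Rational(-4051057857, 12981668549)) = Rational(17767939760802, 12981668549)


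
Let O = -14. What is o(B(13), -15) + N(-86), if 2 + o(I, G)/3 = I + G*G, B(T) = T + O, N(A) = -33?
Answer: 633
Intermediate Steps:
B(T) = -14 + T (B(T) = T - 14 = -14 + T)
o(I, G) = -6 + 3*I + 3*G² (o(I, G) = -6 + 3*(I + G*G) = -6 + 3*(I + G²) = -6 + (3*I + 3*G²) = -6 + 3*I + 3*G²)
o(B(13), -15) + N(-86) = (-6 + 3*(-14 + 13) + 3*(-15)²) - 33 = (-6 + 3*(-1) + 3*225) - 33 = (-6 - 3 + 675) - 33 = 666 - 33 = 633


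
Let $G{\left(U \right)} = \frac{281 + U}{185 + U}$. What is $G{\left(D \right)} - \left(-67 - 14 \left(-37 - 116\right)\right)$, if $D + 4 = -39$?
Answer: $- \frac{147206}{71} \approx -2073.3$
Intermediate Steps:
$D = -43$ ($D = -4 - 39 = -43$)
$G{\left(U \right)} = \frac{281 + U}{185 + U}$
$G{\left(D \right)} - \left(-67 - 14 \left(-37 - 116\right)\right) = \frac{281 - 43}{185 - 43} - \left(-67 - 14 \left(-37 - 116\right)\right) = \frac{1}{142} \cdot 238 - \left(-67 - 14 \left(-37 - 116\right)\right) = \frac{1}{142} \cdot 238 - \left(-67 - -2142\right) = \frac{119}{71} - \left(-67 + 2142\right) = \frac{119}{71} - 2075 = - \frac{147206}{71}$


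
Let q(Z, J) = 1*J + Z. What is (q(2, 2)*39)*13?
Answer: 2028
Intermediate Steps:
q(Z, J) = J + Z
(q(2, 2)*39)*13 = ((2 + 2)*39)*13 = (4*39)*13 = 156*13 = 2028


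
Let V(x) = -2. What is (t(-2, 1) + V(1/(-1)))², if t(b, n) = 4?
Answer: 4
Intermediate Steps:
(t(-2, 1) + V(1/(-1)))² = (4 - 2)² = 2² = 4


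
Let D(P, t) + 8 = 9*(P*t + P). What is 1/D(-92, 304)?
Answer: -1/252548 ≈ -3.9596e-6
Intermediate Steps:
D(P, t) = -8 + 9*P + 9*P*t (D(P, t) = -8 + 9*(P*t + P) = -8 + 9*(P + P*t) = -8 + (9*P + 9*P*t) = -8 + 9*P + 9*P*t)
1/D(-92, 304) = 1/(-8 + 9*(-92) + 9*(-92)*304) = 1/(-8 - 828 - 251712) = 1/(-252548) = -1/252548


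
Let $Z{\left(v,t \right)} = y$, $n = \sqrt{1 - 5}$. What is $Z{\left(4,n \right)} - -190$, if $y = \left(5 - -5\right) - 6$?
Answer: $194$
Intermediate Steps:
$n = 2 i$ ($n = \sqrt{-4} = 2 i \approx 2.0 i$)
$y = 4$ ($y = \left(5 + 5\right) - 6 = 10 - 6 = 4$)
$Z{\left(v,t \right)} = 4$
$Z{\left(4,n \right)} - -190 = 4 - -190 = 4 + 190 = 194$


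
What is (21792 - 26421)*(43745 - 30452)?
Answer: -61533297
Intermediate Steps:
(21792 - 26421)*(43745 - 30452) = -4629*13293 = -61533297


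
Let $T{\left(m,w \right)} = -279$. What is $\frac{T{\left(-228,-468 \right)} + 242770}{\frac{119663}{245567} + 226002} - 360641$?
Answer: $- \frac{20015066159675480}{55498752797} \approx -3.6064 \cdot 10^{5}$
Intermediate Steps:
$\frac{T{\left(-228,-468 \right)} + 242770}{\frac{119663}{245567} + 226002} - 360641 = \frac{-279 + 242770}{\frac{119663}{245567} + 226002} - 360641 = \frac{242491}{119663 \cdot \frac{1}{245567} + 226002} - 360641 = \frac{242491}{\frac{119663}{245567} + 226002} - 360641 = \frac{242491}{\frac{55498752797}{245567}} - 360641 = 242491 \cdot \frac{245567}{55498752797} - 360641 = \frac{59547787397}{55498752797} - 360641 = - \frac{20015066159675480}{55498752797}$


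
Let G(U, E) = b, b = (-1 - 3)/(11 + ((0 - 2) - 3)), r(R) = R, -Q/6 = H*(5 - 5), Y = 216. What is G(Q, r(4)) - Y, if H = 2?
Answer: -650/3 ≈ -216.67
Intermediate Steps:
Q = 0 (Q = -12*(5 - 5) = -12*0 = -6*0 = 0)
b = -⅔ (b = -4/(11 + (-2 - 3)) = -4/(11 - 5) = -4/6 = -4*⅙ = -⅔ ≈ -0.66667)
G(U, E) = -⅔
G(Q, r(4)) - Y = -⅔ - 1*216 = -⅔ - 216 = -650/3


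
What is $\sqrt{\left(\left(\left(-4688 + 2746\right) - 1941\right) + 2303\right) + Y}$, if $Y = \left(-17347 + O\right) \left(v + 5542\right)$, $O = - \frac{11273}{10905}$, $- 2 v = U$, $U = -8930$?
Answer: $\frac{2 i \sqrt{5161185389567670}}{10905} \approx 13176.0 i$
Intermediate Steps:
$v = 4465$ ($v = \left(- \frac{1}{2}\right) \left(-8930\right) = 4465$)
$O = - \frac{11273}{10905}$ ($O = \left(-11273\right) \frac{1}{10905} = - \frac{11273}{10905} \approx -1.0337$)
$Y = - \frac{1893127342156}{10905}$ ($Y = \left(-17347 - \frac{11273}{10905}\right) \left(4465 + 5542\right) = \left(- \frac{189180308}{10905}\right) 10007 = - \frac{1893127342156}{10905} \approx -1.736 \cdot 10^{8}$)
$\sqrt{\left(\left(\left(-4688 + 2746\right) - 1941\right) + 2303\right) + Y} = \sqrt{\left(\left(\left(-4688 + 2746\right) - 1941\right) + 2303\right) - \frac{1893127342156}{10905}} = \sqrt{\left(\left(-1942 - 1941\right) + 2303\right) - \frac{1893127342156}{10905}} = \sqrt{\left(-3883 + 2303\right) - \frac{1893127342156}{10905}} = \sqrt{-1580 - \frac{1893127342156}{10905}} = \sqrt{- \frac{1893144572056}{10905}} = \frac{2 i \sqrt{5161185389567670}}{10905}$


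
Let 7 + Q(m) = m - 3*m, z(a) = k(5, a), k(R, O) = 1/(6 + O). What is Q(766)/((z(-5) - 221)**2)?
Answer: -1539/48400 ≈ -0.031798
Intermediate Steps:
z(a) = 1/(6 + a)
Q(m) = -7 - 2*m (Q(m) = -7 + (m - 3*m) = -7 - 2*m)
Q(766)/((z(-5) - 221)**2) = (-7 - 2*766)/((1/(6 - 5) - 221)**2) = (-7 - 1532)/((1/1 - 221)**2) = -1539/(1 - 221)**2 = -1539/((-220)**2) = -1539/48400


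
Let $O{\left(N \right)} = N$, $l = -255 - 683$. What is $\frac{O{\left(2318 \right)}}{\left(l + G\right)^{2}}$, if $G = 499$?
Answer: $\frac{2318}{192721} \approx 0.012028$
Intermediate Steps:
$l = -938$ ($l = -255 - 683 = -938$)
$\frac{O{\left(2318 \right)}}{\left(l + G\right)^{2}} = \frac{2318}{\left(-938 + 499\right)^{2}} = \frac{2318}{\left(-439\right)^{2}} = \frac{2318}{192721}$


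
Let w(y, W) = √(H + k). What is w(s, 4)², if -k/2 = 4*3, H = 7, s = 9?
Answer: -17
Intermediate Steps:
k = -24 (k = -8*3 = -2*12 = -24)
w(y, W) = I*√17 (w(y, W) = √(7 - 24) = √(-17) = I*√17)
w(s, 4)² = (I*√17)² = -17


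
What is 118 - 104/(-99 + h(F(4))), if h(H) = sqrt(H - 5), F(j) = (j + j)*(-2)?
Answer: 194882/1637 + 52*I*sqrt(21)/4911 ≈ 119.05 + 0.048522*I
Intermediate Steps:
F(j) = -4*j (F(j) = (2*j)*(-2) = -4*j)
h(H) = sqrt(-5 + H)
118 - 104/(-99 + h(F(4))) = 118 - 104/(-99 + sqrt(-5 - 4*4)) = 118 - 104/(-99 + sqrt(-5 - 16)) = 118 - 104/(-99 + sqrt(-21)) = 118 - 104/(-99 + I*sqrt(21))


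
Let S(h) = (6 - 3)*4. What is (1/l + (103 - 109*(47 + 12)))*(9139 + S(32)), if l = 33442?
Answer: -1936543542225/33442 ≈ -5.7908e+7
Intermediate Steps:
S(h) = 12 (S(h) = 3*4 = 12)
(1/l + (103 - 109*(47 + 12)))*(9139 + S(32)) = (1/33442 + (103 - 109*(47 + 12)))*(9139 + 12) = (1/33442 + (103 - 109*59))*9151 = (1/33442 + (103 - 6431))*9151 = (1/33442 - 6328)*9151 = -211620975/33442*9151 = -1936543542225/33442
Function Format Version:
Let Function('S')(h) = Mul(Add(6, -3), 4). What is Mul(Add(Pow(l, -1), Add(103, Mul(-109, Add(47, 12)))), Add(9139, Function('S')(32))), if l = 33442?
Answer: Rational(-1936543542225, 33442) ≈ -5.7908e+7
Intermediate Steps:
Function('S')(h) = 12 (Function('S')(h) = Mul(3, 4) = 12)
Mul(Add(Pow(l, -1), Add(103, Mul(-109, Add(47, 12)))), Add(9139, Function('S')(32))) = Mul(Add(Pow(33442, -1), Add(103, Mul(-109, Add(47, 12)))), Add(9139, 12)) = Mul(Add(Rational(1, 33442), Add(103, Mul(-109, 59))), 9151) = Mul(Add(Rational(1, 33442), Add(103, -6431)), 9151) = Mul(Add(Rational(1, 33442), -6328), 9151) = Mul(Rational(-211620975, 33442), 9151) = Rational(-1936543542225, 33442)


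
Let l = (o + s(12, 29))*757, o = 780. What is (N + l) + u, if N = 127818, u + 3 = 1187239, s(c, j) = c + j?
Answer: 1936551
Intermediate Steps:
l = 621497 (l = (780 + (12 + 29))*757 = (780 + 41)*757 = 821*757 = 621497)
u = 1187236 (u = -3 + 1187239 = 1187236)
(N + l) + u = (127818 + 621497) + 1187236 = 749315 + 1187236 = 1936551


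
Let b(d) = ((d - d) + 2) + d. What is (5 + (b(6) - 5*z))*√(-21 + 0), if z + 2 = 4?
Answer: 3*I*√21 ≈ 13.748*I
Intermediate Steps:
z = 2 (z = -2 + 4 = 2)
b(d) = 2 + d (b(d) = (0 + 2) + d = 2 + d)
(5 + (b(6) - 5*z))*√(-21 + 0) = (5 + ((2 + 6) - 5*2))*√(-21 + 0) = (5 + (8 - 10))*√(-21) = (5 - 2)*(I*√21) = 3*(I*√21) = 3*I*√21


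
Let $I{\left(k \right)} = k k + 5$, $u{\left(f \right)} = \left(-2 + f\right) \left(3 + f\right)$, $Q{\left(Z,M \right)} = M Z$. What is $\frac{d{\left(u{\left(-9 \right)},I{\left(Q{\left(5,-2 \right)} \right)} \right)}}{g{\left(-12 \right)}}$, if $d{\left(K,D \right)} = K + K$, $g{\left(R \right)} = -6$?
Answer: $-22$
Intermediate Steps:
$I{\left(k \right)} = 5 + k^{2}$ ($I{\left(k \right)} = k^{2} + 5 = 5 + k^{2}$)
$d{\left(K,D \right)} = 2 K$
$\frac{d{\left(u{\left(-9 \right)},I{\left(Q{\left(5,-2 \right)} \right)} \right)}}{g{\left(-12 \right)}} = \frac{2 \left(-6 - 9 + \left(-9\right)^{2}\right)}{-6} = 2 \left(-6 - 9 + 81\right) \left(- \frac{1}{6}\right) = 2 \cdot 66 \left(- \frac{1}{6}\right) = 132 \left(- \frac{1}{6}\right) = -22$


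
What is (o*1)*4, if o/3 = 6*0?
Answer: 0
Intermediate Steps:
o = 0 (o = 3*(6*0) = 3*0 = 0)
(o*1)*4 = (0*1)*4 = 0*4 = 0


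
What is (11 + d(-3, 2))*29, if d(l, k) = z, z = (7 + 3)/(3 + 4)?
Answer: 2523/7 ≈ 360.43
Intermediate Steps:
z = 10/7 ≈ 1.4286
d(l, k) = 10/7
(11 + d(-3, 2))*29 = (11 + 10/7)*29 = (87/7)*29 = 2523/7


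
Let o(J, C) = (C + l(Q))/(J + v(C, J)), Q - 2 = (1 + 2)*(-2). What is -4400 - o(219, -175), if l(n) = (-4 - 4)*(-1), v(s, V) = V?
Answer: -1927033/438 ≈ -4399.6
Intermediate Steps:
Q = -4 (Q = 2 + (1 + 2)*(-2) = 2 + 3*(-2) = 2 - 6 = -4)
l(n) = 8 (l(n) = -8*(-1) = 8)
o(J, C) = (8 + C)/(2*J) (o(J, C) = (C + 8)/(J + J) = (8 + C)/((2*J)) = (8 + C)*(1/(2*J)) = (8 + C)/(2*J))
-4400 - o(219, -175) = -4400 - (8 - 175)/(2*219) = -4400 - (-167)/(2*219) = -4400 - 1*(-167/438) = -4400 + 167/438 = -1927033/438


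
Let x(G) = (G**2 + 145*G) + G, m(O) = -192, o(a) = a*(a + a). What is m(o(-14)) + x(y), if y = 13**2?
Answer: 53043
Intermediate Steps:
o(a) = 2*a**2 (o(a) = a*(2*a) = 2*a**2)
y = 169
x(G) = G**2 + 146*G
m(o(-14)) + x(y) = -192 + 169*(146 + 169) = -192 + 169*315 = -192 + 53235 = 53043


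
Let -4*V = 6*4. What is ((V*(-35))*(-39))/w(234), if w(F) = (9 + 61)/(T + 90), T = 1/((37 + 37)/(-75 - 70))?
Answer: -762255/74 ≈ -10301.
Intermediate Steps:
V = -6 (V = -3*4/2 = -1/4*24 = -6)
T = -145/74 (T = 1/(74/(-145)) = 1/(74*(-1/145)) = 1/(-74/145) = -145/74 ≈ -1.9595)
w(F) = 1036/1303 (w(F) = (9 + 61)/(-145/74 + 90) = 70/(6515/74) = 70*(74/6515) = 1036/1303)
((V*(-35))*(-39))/w(234) = (-6*(-35)*(-39))/(1036/1303) = (210*(-39))*(1303/1036) = -8190*1303/1036 = -762255/74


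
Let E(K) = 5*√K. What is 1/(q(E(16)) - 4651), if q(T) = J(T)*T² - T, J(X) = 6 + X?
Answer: 1/5729 ≈ 0.00017455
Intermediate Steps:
q(T) = -T + T²*(6 + T) (q(T) = (6 + T)*T² - T = T²*(6 + T) - T = -T + T²*(6 + T))
1/(q(E(16)) - 4651) = 1/((5*√16)*(-1 + (5*√16)*(6 + 5*√16)) - 4651) = 1/((5*4)*(-1 + (5*4)*(6 + 5*4)) - 4651) = 1/(20*(-1 + 20*(6 + 20)) - 4651) = 1/(20*(-1 + 20*26) - 4651) = 1/(20*(-1 + 520) - 4651) = 1/(20*519 - 4651) = 1/(10380 - 4651) = 1/5729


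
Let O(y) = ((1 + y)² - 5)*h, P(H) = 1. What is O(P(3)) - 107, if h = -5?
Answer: -102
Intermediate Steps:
O(y) = 25 - 5*(1 + y)² (O(y) = ((1 + y)² - 5)*(-5) = (-5 + (1 + y)²)*(-5) = 25 - 5*(1 + y)²)
O(P(3)) - 107 = (25 - 5*(1 + 1)²) - 107 = (25 - 5*2²) - 107 = (25 - 5*4) - 107 = (25 - 20) - 107 = 5 - 107 = -102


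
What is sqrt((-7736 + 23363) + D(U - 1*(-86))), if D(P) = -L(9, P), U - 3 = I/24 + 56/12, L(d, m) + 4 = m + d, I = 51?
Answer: sqrt(2235774)/12 ≈ 124.60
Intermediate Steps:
L(d, m) = -4 + d + m (L(d, m) = -4 + (m + d) = -4 + (d + m) = -4 + d + m)
U = 235/24 (U = 3 + (51/24 + 56/12) = 3 + (51*(1/24) + 56*(1/12)) = 3 + (17/8 + 14/3) = 3 + 163/24 = 235/24 ≈ 9.7917)
D(P) = -5 - P (D(P) = -(-4 + 9 + P) = -(5 + P) = -5 - P)
sqrt((-7736 + 23363) + D(U - 1*(-86))) = sqrt((-7736 + 23363) + (-5 - (235/24 - 1*(-86)))) = sqrt(15627 + (-5 - (235/24 + 86))) = sqrt(15627 + (-5 - 1*2299/24)) = sqrt(15627 + (-5 - 2299/24)) = sqrt(15627 - 2419/24) = sqrt(372629/24) = sqrt(2235774)/12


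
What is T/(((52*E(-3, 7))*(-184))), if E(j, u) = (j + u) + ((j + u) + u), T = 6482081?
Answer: -6482081/143520 ≈ -45.165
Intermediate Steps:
E(j, u) = 2*j + 3*u (E(j, u) = (j + u) + (j + 2*u) = 2*j + 3*u)
T/(((52*E(-3, 7))*(-184))) = 6482081/(((52*(2*(-3) + 3*7))*(-184))) = 6482081/(((52*(-6 + 21))*(-184))) = 6482081/(((52*15)*(-184))) = 6482081/((780*(-184))) = 6482081/(-143520) = 6482081*(-1/143520) = -6482081/143520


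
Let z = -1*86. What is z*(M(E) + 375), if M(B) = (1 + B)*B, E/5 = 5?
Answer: -88150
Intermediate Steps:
E = 25 (E = 5*5 = 25)
M(B) = B*(1 + B)
z = -86
z*(M(E) + 375) = -86*(25*(1 + 25) + 375) = -86*(25*26 + 375) = -86*(650 + 375) = -86*1025 = -88150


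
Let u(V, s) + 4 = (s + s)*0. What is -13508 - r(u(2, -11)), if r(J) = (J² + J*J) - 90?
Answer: -13450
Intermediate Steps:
u(V, s) = -4 (u(V, s) = -4 + (s + s)*0 = -4 + (2*s)*0 = -4 + 0 = -4)
r(J) = -90 + 2*J² (r(J) = (J² + J²) - 90 = 2*J² - 90 = -90 + 2*J²)
-13508 - r(u(2, -11)) = -13508 - (-90 + 2*(-4)²) = -13508 - (-90 + 2*16) = -13508 - (-90 + 32) = -13508 - 1*(-58) = -13508 + 58 = -13450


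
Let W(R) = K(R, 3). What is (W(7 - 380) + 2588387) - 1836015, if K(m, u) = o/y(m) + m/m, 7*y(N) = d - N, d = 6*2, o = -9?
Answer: 41380506/55 ≈ 7.5237e+5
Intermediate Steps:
d = 12
y(N) = 12/7 - N/7 (y(N) = (12 - N)/7 = 12/7 - N/7)
K(m, u) = 1 - 9/(12/7 - m/7) (K(m, u) = -9/(12/7 - m/7) + m/m = -9/(12/7 - m/7) + 1 = 1 - 9/(12/7 - m/7))
W(R) = (51 + R)/(-12 + R)
(W(7 - 380) + 2588387) - 1836015 = ((51 + (7 - 380))/(-12 + (7 - 380)) + 2588387) - 1836015 = ((51 - 373)/(-12 - 373) + 2588387) - 1836015 = (-322/(-385) + 2588387) - 1836015 = (-1/385*(-322) + 2588387) - 1836015 = (46/55 + 2588387) - 1836015 = 142361331/55 - 1836015 = 41380506/55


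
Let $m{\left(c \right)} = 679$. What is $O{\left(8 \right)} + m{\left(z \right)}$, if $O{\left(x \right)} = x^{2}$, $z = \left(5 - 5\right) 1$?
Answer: $743$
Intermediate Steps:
$z = 0$ ($z = 0 \cdot 1 = 0$)
$O{\left(8 \right)} + m{\left(z \right)} = 8^{2} + 679 = 64 + 679 = 743$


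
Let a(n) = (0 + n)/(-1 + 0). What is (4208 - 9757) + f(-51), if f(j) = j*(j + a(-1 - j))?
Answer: -398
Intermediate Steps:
a(n) = -n (a(n) = n/(-1) = n*(-1) = -n)
f(j) = j*(1 + 2*j) (f(j) = j*(j - (-1 - j)) = j*(j + (1 + j)) = j*(1 + 2*j))
(4208 - 9757) + f(-51) = (4208 - 9757) - 51*(1 + 2*(-51)) = -5549 - 51*(1 - 102) = -5549 - 51*(-101) = -5549 + 5151 = -398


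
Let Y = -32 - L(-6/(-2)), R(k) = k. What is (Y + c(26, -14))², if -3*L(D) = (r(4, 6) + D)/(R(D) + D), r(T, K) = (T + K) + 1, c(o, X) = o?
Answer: 2209/81 ≈ 27.272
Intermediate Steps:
r(T, K) = 1 + K + T (r(T, K) = (K + T) + 1 = 1 + K + T)
L(D) = -(11 + D)/(6*D) (L(D) = -((1 + 6 + 4) + D)/(3*(D + D)) = -(11 + D)/(3*(2*D)) = -(11 + D)*1/(2*D)/3 = -(11 + D)/(6*D))
Y = -281/9 (Y = -32 - (-11 - (-6)/(-2))/(6*((-6/(-2)))) = -32 - (-11 - (-6)*(-1)/2)/(6*((-6*(-½)))) = -32 - (-11 - 1*3)/(6*3) = -32 - (-11 - 3)/(6*3) = -32 - (-14)/(6*3) = -32 - 1*(-7/9) = -32 + 7/9 = -281/9 ≈ -31.222)
(Y + c(26, -14))² = (-281/9 + 26)² = (-47/9)² = 2209/81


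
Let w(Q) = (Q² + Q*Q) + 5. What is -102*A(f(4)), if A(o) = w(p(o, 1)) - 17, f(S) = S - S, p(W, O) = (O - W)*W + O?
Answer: 1020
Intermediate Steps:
p(W, O) = O + W*(O - W) (p(W, O) = W*(O - W) + O = O + W*(O - W))
w(Q) = 5 + 2*Q² (w(Q) = (Q² + Q²) + 5 = 2*Q² + 5 = 5 + 2*Q²)
f(S) = 0
A(o) = -12 + 2*(1 + o - o²)² (A(o) = (5 + 2*(1 - o² + 1*o)²) - 17 = (5 + 2*(1 - o² + o)²) - 17 = (5 + 2*(1 + o - o²)²) - 17 = -12 + 2*(1 + o - o²)²)
-102*A(f(4)) = -102*(-12 + 2*(1 + 0 - 1*0²)²) = -102*(-12 + 2*(1 + 0 - 1*0)²) = -102*(-12 + 2*(1 + 0 + 0)²) = -102*(-12 + 2*1²) = -102*(-12 + 2*1) = -102*(-12 + 2) = -102*(-10) = 1020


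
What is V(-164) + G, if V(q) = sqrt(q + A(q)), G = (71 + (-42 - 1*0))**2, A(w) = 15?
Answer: 841 + I*sqrt(149) ≈ 841.0 + 12.207*I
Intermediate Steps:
G = 841 (G = (71 + (-42 + 0))**2 = (71 - 42)**2 = 29**2 = 841)
V(q) = sqrt(15 + q) (V(q) = sqrt(q + 15) = sqrt(15 + q))
V(-164) + G = sqrt(15 - 164) + 841 = sqrt(-149) + 841 = I*sqrt(149) + 841 = 841 + I*sqrt(149)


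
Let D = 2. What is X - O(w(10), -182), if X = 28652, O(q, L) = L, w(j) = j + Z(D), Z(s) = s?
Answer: 28834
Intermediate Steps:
w(j) = 2 + j (w(j) = j + 2 = 2 + j)
X - O(w(10), -182) = 28652 - 1*(-182) = 28652 + 182 = 28834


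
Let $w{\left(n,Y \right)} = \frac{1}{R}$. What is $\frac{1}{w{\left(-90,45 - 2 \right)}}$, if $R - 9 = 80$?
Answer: $89$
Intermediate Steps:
$R = 89$ ($R = 9 + 80 = 89$)
$w{\left(n,Y \right)} = \frac{1}{89}$
$\frac{1}{w{\left(-90,45 - 2 \right)}} = \frac{1}{\frac{1}{89}} = 89$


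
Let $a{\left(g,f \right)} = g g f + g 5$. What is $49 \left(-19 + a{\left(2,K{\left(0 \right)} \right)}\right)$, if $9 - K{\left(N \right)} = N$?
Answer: $1323$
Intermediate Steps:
$K{\left(N \right)} = 9 - N$
$a{\left(g,f \right)} = 5 g + f g^{2}$ ($a{\left(g,f \right)} = g^{2} f + 5 g = f g^{2} + 5 g = 5 g + f g^{2}$)
$49 \left(-19 + a{\left(2,K{\left(0 \right)} \right)}\right) = 49 \left(-19 + 2 \left(5 + \left(9 - 0\right) 2\right)\right) = 49 \left(-19 + 2 \left(5 + \left(9 + 0\right) 2\right)\right) = 49 \left(-19 + 2 \left(5 + 9 \cdot 2\right)\right) = 49 \left(-19 + 2 \left(5 + 18\right)\right) = 49 \left(-19 + 2 \cdot 23\right) = 49 \left(-19 + 46\right) = 49 \cdot 27 = 1323$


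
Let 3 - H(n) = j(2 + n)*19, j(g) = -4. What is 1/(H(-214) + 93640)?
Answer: 1/93719 ≈ 1.0670e-5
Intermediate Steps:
H(n) = 79 (H(n) = 3 - (-4)*19 = 3 - 1*(-76) = 3 + 76 = 79)
1/(H(-214) + 93640) = 1/(79 + 93640) = 1/93719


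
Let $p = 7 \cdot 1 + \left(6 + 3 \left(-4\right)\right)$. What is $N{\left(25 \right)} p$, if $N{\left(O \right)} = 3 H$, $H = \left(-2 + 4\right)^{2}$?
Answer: $12$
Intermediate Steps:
$H = 4$ ($H = 2^{2} = 4$)
$N{\left(O \right)} = 12$ ($N{\left(O \right)} = 3 \cdot 4 = 12$)
$p = 1$ ($p = 7 + \left(6 - 12\right) = 7 - 6 = 1$)
$N{\left(25 \right)} p = 12 \cdot 1 = 12$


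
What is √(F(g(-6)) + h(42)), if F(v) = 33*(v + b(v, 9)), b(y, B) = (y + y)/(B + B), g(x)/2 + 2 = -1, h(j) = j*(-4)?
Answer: 2*I*√97 ≈ 19.698*I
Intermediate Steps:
h(j) = -4*j
g(x) = -6 (g(x) = -4 + 2*(-1) = -4 - 2 = -6)
b(y, B) = y/B (b(y, B) = (2*y)/((2*B)) = (2*y)*(1/(2*B)) = y/B)
F(v) = 110*v/3 (F(v) = 33*(v + v/9) = 33*(10*v/9) = 110*v/3)
√(F(g(-6)) + h(42)) = √((110/3)*(-6) - 4*42) = √(-220 - 168) = √(-388) = 2*I*√97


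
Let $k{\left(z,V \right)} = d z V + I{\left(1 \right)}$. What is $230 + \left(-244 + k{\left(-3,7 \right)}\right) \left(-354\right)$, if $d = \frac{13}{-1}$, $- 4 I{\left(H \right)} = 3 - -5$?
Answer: $-9328$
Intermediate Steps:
$I{\left(H \right)} = -2$ ($I{\left(H \right)} = - \frac{3 - -5}{4} = - \frac{3 + 5}{4} = \left(- \frac{1}{4}\right) 8 = -2$)
$d = -13$ ($d = 13 \left(-1\right) = -13$)
$k{\left(z,V \right)} = -2 - 13 V z$ ($k{\left(z,V \right)} = - 13 z V - 2 = - 13 V z - 2 = -2 - 13 V z$)
$230 + \left(-244 + k{\left(-3,7 \right)}\right) \left(-354\right) = 230 + \left(-244 - \left(2 + 91 \left(-3\right)\right)\right) \left(-354\right) = 230 + \left(-244 + \left(-2 + 273\right)\right) \left(-354\right) = 230 + \left(-244 + 271\right) \left(-354\right) = 230 + 27 \left(-354\right) = 230 - 9558 = -9328$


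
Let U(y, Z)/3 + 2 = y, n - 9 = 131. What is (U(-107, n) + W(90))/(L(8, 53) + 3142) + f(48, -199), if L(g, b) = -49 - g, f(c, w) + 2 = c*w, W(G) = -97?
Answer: -29474514/3085 ≈ -9554.1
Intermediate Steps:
n = 140 (n = 9 + 131 = 140)
U(y, Z) = -6 + 3*y
f(c, w) = -2 + c*w
(U(-107, n) + W(90))/(L(8, 53) + 3142) + f(48, -199) = ((-6 + 3*(-107)) - 97)/((-49 - 1*8) + 3142) + (-2 + 48*(-199)) = ((-6 - 321) - 97)/((-49 - 8) + 3142) + (-2 - 9552) = (-327 - 97)/(-57 + 3142) - 9554 = -424/3085 - 9554 = -29474514/3085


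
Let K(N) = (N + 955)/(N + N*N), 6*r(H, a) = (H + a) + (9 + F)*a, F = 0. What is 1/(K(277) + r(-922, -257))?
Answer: -38503/22408130 ≈ -0.0017183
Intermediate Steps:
r(H, a) = H/6 + 5*a/3 (r(H, a) = ((H + a) + (9 + 0)*a)/6 = ((H + a) + 9*a)/6 = (H + 10*a)/6 = H/6 + 5*a/3)
K(N) = (955 + N)/(N + N²)
1/(K(277) + r(-922, -257)) = 1/((955 + 277)/(277*(1 + 277)) + ((⅙)*(-922) + (5/3)*(-257))) = 1/((1/277)*1232/278 + (-461/3 - 1285/3)) = 1/((1/277)*(1/278)*1232 - 582) = 1/(616/38503 - 582) = 1/(-22408130/38503) = -38503/22408130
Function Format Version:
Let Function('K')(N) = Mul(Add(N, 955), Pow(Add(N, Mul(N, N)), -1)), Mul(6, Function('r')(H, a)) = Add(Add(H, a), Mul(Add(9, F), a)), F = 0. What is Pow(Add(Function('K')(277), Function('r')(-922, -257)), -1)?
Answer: Rational(-38503, 22408130) ≈ -0.0017183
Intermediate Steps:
Function('r')(H, a) = Add(Mul(Rational(1, 6), H), Mul(Rational(5, 3), a)) (Function('r')(H, a) = Mul(Rational(1, 6), Add(Add(H, a), Mul(Add(9, 0), a))) = Mul(Rational(1, 6), Add(Add(H, a), Mul(9, a))) = Mul(Rational(1, 6), Add(H, Mul(10, a))) = Add(Mul(Rational(1, 6), H), Mul(Rational(5, 3), a)))
Function('K')(N) = Mul(Pow(Add(N, Pow(N, 2)), -1), Add(955, N)) (Function('K')(N) = Mul(Add(955, N), Pow(Add(N, Pow(N, 2)), -1)) = Mul(Pow(Add(N, Pow(N, 2)), -1), Add(955, N)))
Pow(Add(Function('K')(277), Function('r')(-922, -257)), -1) = Pow(Add(Mul(Pow(277, -1), Pow(Add(1, 277), -1), Add(955, 277)), Add(Mul(Rational(1, 6), -922), Mul(Rational(5, 3), -257))), -1) = Pow(Add(Mul(Rational(1, 277), Pow(278, -1), 1232), Add(Rational(-461, 3), Rational(-1285, 3))), -1) = Pow(Add(Mul(Rational(1, 277), Rational(1, 278), 1232), -582), -1) = Pow(Add(Rational(616, 38503), -582), -1) = Pow(Rational(-22408130, 38503), -1) = Rational(-38503, 22408130)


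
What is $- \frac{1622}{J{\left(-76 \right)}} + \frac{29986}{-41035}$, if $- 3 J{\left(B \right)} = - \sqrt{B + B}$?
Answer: $- \frac{1034}{1415} + \frac{2433 i \sqrt{38}}{38} \approx -0.73074 + 394.68 i$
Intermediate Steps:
$J{\left(B \right)} = \frac{\sqrt{2} \sqrt{B}}{3}$ ($J{\left(B \right)} = - \frac{\left(-1\right) \sqrt{B + B}}{3} = - \frac{\left(-1\right) \sqrt{2 B}}{3} = - \frac{\left(-1\right) \sqrt{2} \sqrt{B}}{3} = \frac{\sqrt{2} \sqrt{B}}{3}$)
$- \frac{1622}{J{\left(-76 \right)}} + \frac{29986}{-41035} = - \frac{1622}{\frac{1}{3} \sqrt{2} \sqrt{-76}} + \frac{29986}{-41035} = - \frac{1622}{\frac{1}{3} \sqrt{2} \cdot 2 i \sqrt{19}} + 29986 \left(- \frac{1}{41035}\right) = - \frac{1622}{\frac{2}{3} i \sqrt{38}} - \frac{1034}{1415} = - 1622 \left(- \frac{3 i \sqrt{38}}{76}\right) - \frac{1034}{1415} = \frac{2433 i \sqrt{38}}{38} - \frac{1034}{1415} = - \frac{1034}{1415} + \frac{2433 i \sqrt{38}}{38}$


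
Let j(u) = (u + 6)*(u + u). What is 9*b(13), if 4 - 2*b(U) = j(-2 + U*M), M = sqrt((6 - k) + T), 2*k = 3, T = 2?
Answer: -19593/2 - 117*sqrt(26) ≈ -10393.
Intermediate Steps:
k = 3/2 (k = (1/2)*3 = 3/2 ≈ 1.5000)
M = sqrt(26)/2 (M = sqrt((6 - 1*3/2) + 2) = sqrt((6 - 3/2) + 2) = sqrt(9/2 + 2) = sqrt(13/2) = sqrt(26)/2 ≈ 2.5495)
j(u) = 2*u*(6 + u) (j(u) = (6 + u)*(2*u) = 2*u*(6 + u))
b(U) = 2 - (-2 + U*sqrt(26)/2)*(4 + U*sqrt(26)/2) (b(U) = 2 - (-2 + U*(sqrt(26)/2))*(6 + (-2 + U*(sqrt(26)/2))) = 2 - (-2 + U*sqrt(26)/2)*(6 + (-2 + U*sqrt(26)/2)) = 2 - (-2 + U*sqrt(26)/2)*(4 + U*sqrt(26)/2))
9*b(13) = 9*(10 - 13/2*13**2 - 1*13*sqrt(26)) = 9*(10 - 13/2*169 - 13*sqrt(26)) = 9*(10 - 2197/2 - 13*sqrt(26)) = 9*(-2177/2 - 13*sqrt(26)) = -19593/2 - 117*sqrt(26)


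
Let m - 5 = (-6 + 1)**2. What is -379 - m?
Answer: -409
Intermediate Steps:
m = 30 (m = 5 + (-6 + 1)**2 = 5 + (-5)**2 = 5 + 25 = 30)
-379 - m = -379 - 1*30 = -379 - 30 = -409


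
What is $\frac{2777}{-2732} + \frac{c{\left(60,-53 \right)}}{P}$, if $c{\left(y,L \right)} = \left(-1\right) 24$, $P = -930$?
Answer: $- \frac{419507}{423460} \approx -0.99067$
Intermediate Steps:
$c{\left(y,L \right)} = -24$
$\frac{2777}{-2732} + \frac{c{\left(60,-53 \right)}}{P} = \frac{2777}{-2732} - \frac{24}{-930} = 2777 \left(- \frac{1}{2732}\right) - - \frac{4}{155} = - \frac{2777}{2732} + \frac{4}{155} = - \frac{419507}{423460}$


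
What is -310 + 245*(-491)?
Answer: -120605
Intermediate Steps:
-310 + 245*(-491) = -310 - 120295 = -120605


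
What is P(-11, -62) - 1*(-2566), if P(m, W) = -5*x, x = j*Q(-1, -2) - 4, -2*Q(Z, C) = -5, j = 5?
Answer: 5047/2 ≈ 2523.5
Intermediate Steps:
Q(Z, C) = 5/2 (Q(Z, C) = -½*(-5) = 5/2)
x = 17/2 (x = 5*(5/2) - 4 = 25/2 - 4 = 17/2 ≈ 8.5000)
P(m, W) = -85/2 (P(m, W) = -5*17/2 = -85/2)
P(-11, -62) - 1*(-2566) = -85/2 - 1*(-2566) = -85/2 + 2566 = 5047/2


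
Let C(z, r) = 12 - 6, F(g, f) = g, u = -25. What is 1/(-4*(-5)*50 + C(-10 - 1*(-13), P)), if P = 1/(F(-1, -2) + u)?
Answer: 1/1006 ≈ 0.00099404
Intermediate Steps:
P = -1/26 (P = 1/(-1 - 25) = 1/(-26) = -1/26 ≈ -0.038462)
C(z, r) = 6
1/(-4*(-5)*50 + C(-10 - 1*(-13), P)) = 1/(-4*(-5)*50 + 6) = 1/(20*50 + 6) = 1/(1000 + 6) = 1/1006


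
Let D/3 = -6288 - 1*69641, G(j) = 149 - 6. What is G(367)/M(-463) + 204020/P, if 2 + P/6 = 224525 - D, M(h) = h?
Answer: -14681036/62825859 ≈ -0.23368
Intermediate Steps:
G(j) = 143
D = -227787 (D = 3*(-6288 - 1*69641) = 3*(-6288 - 69641) = 3*(-75929) = -227787)
P = 2713860 (P = -12 + 6*(224525 - 1*(-227787)) = -12 + 6*(224525 + 227787) = -12 + 6*452312 = -12 + 2713872 = 2713860)
G(367)/M(-463) + 204020/P = 143/(-463) + 204020/2713860 = 143*(-1/463) + 204020*(1/2713860) = -143/463 + 10201/135693 = -14681036/62825859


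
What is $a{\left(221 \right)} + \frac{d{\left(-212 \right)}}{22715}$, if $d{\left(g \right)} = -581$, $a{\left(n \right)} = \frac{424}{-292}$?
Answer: $- \frac{350029}{236885} \approx -1.4776$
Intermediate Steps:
$a{\left(n \right)} = - \frac{106}{73}$ ($a{\left(n \right)} = 424 \left(- \frac{1}{292}\right) = - \frac{106}{73}$)
$a{\left(221 \right)} + \frac{d{\left(-212 \right)}}{22715} = - \frac{106}{73} - \frac{581}{22715} = - \frac{106}{73} - \frac{83}{3245} = - \frac{350029}{236885}$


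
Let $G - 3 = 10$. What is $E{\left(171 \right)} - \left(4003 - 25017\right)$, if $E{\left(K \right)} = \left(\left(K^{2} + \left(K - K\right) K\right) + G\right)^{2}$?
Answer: $855817530$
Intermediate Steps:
$G = 13$ ($G = 3 + 10 = 13$)
$E{\left(K \right)} = \left(13 + K^{2}\right)^{2}$ ($E{\left(K \right)} = \left(\left(K^{2} + \left(K - K\right) K\right) + 13\right)^{2} = \left(\left(K^{2} + 0 K\right) + 13\right)^{2} = \left(\left(K^{2} + 0\right) + 13\right)^{2} = \left(K^{2} + 13\right)^{2} = \left(13 + K^{2}\right)^{2}$)
$E{\left(171 \right)} - \left(4003 - 25017\right) = \left(13 + 171^{2}\right)^{2} - \left(4003 - 25017\right) = \left(13 + 29241\right)^{2} - -21014 = 29254^{2} + 21014 = 855796516 + 21014 = 855817530$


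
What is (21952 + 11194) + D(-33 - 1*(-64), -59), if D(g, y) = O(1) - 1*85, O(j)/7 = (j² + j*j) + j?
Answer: 33082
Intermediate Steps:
O(j) = 7*j + 14*j² (O(j) = 7*((j² + j*j) + j) = 7*((j² + j²) + j) = 7*(2*j² + j) = 7*(j + 2*j²) = 7*j + 14*j²)
D(g, y) = -64 (D(g, y) = 7*1*(1 + 2*1) - 1*85 = 7*1*(1 + 2) - 85 = 7*1*3 - 85 = 21 - 85 = -64)
(21952 + 11194) + D(-33 - 1*(-64), -59) = (21952 + 11194) - 64 = 33146 - 64 = 33082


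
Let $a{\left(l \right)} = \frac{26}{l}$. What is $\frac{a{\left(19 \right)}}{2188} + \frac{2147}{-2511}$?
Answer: $- \frac{44594899}{52193646} \approx -0.85441$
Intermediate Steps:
$\frac{a{\left(19 \right)}}{2188} + \frac{2147}{-2511} = \frac{26 \cdot \frac{1}{19}}{2188} + \frac{2147}{-2511} = 26 \cdot \frac{1}{19} \cdot \frac{1}{2188} + 2147 \left(- \frac{1}{2511}\right) = \frac{26}{19} \cdot \frac{1}{2188} - \frac{2147}{2511} = \frac{13}{20786} - \frac{2147}{2511} = - \frac{44594899}{52193646}$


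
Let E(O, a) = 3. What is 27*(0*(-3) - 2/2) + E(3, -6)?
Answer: -24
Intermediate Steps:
27*(0*(-3) - 2/2) + E(3, -6) = 27*(0*(-3) - 2/2) + 3 = 27*(0 - 2*½) + 3 = 27*(0 - 1) + 3 = 27*(-1) + 3 = -27 + 3 = -24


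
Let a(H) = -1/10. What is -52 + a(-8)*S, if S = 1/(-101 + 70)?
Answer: -16119/310 ≈ -51.997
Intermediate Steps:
a(H) = -⅒ (a(H) = -1*⅒ = -⅒)
S = -1/31 (S = 1/(-31) = -1/31 ≈ -0.032258)
-52 + a(-8)*S = -52 - ⅒*(-1/31) = -52 + 1/310 = -16119/310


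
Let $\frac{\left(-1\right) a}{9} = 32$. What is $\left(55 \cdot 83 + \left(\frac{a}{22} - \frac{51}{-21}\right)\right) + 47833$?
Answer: $\frac{4033825}{77} \approx 52387.0$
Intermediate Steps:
$a = -288$ ($a = \left(-9\right) 32 = -288$)
$\left(55 \cdot 83 + \left(\frac{a}{22} - \frac{51}{-21}\right)\right) + 47833 = \left(55 \cdot 83 - \left(- \frac{17}{7} + \frac{144}{11}\right)\right) + 47833 = \left(4565 - \frac{821}{77}\right) + 47833 = \frac{350684}{77} + 47833 = \frac{4033825}{77}$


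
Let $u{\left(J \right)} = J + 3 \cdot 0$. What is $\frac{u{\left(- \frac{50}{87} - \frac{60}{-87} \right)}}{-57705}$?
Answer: $- \frac{2}{1004067} \approx -1.9919 \cdot 10^{-6}$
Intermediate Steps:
$u{\left(J \right)} = J$ ($u{\left(J \right)} = J + 0 = J$)
$\frac{u{\left(- \frac{50}{87} - \frac{60}{-87} \right)}}{-57705} = \frac{- \frac{50}{87} - \frac{60}{-87}}{-57705} = \left(\left(-50\right) \frac{1}{87} - - \frac{20}{29}\right) \left(- \frac{1}{57705}\right) = \left(- \frac{50}{87} + \frac{20}{29}\right) \left(- \frac{1}{57705}\right) = \frac{10}{87} \left(- \frac{1}{57705}\right) = - \frac{2}{1004067}$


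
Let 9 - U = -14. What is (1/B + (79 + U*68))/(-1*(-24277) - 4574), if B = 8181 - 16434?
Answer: 13559678/162608859 ≈ 0.083388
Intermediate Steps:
U = 23 (U = 9 - 1*(-14) = 9 + 14 = 23)
B = -8253
(1/B + (79 + U*68))/(-1*(-24277) - 4574) = (1/(-8253) + (79 + 23*68))/(-1*(-24277) - 4574) = (-1/8253 + (79 + 1564))/(24277 - 4574) = (-1/8253 + 1643)/19703 = (13559678/8253)*(1/19703) = 13559678/162608859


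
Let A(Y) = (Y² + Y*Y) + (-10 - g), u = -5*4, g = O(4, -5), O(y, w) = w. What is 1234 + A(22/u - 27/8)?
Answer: 1015241/800 ≈ 1269.1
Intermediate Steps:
g = -5
u = -20
A(Y) = -5 + 2*Y² (A(Y) = (Y² + Y*Y) + (-10 - 1*(-5)) = (Y² + Y²) + (-10 + 5) = 2*Y² - 5 = -5 + 2*Y²)
1234 + A(22/u - 27/8) = 1234 + (-5 + 2*(22/(-20) - 27/8)²) = 1234 + (-5 + 2*(22*(-1/20) - 27*⅛)²) = 1234 + (-5 + 2*(-11/10 - 27/8)²) = 1234 + (-5 + 2*(-179/40)²) = 1234 + (-5 + 2*(32041/1600)) = 1234 + (-5 + 32041/800) = 1234 + 28041/800 = 1015241/800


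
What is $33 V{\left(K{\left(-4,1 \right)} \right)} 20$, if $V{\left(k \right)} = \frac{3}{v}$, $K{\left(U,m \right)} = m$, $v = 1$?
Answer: $1980$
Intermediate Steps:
$V{\left(k \right)} = 3$ ($V{\left(k \right)} = \frac{3}{1} = 3 \cdot 1 = 3$)
$33 V{\left(K{\left(-4,1 \right)} \right)} 20 = 33 \cdot 3 \cdot 20 = 99 \cdot 20 = 1980$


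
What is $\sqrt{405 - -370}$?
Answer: $5 \sqrt{31} \approx 27.839$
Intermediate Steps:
$\sqrt{405 - -370} = \sqrt{405 + 370} = \sqrt{775} = 5 \sqrt{31}$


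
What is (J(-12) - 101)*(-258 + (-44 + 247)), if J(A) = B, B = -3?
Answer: 5720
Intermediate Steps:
J(A) = -3
(J(-12) - 101)*(-258 + (-44 + 247)) = (-3 - 101)*(-258 + (-44 + 247)) = -104*(-258 + 203) = -104*(-55) = 5720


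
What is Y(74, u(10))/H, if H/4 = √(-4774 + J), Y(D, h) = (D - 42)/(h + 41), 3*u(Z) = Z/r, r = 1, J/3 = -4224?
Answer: -12*I*√17446/1160159 ≈ -0.0013662*I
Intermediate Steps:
J = -12672 (J = 3*(-4224) = -12672)
u(Z) = Z/3 (u(Z) = (Z/1)/3 = (Z*1)/3 = Z/3)
Y(D, h) = (-42 + D)/(41 + h)
H = 4*I*√17446 (H = 4*√(-4774 - 12672) = 4*√(-17446) = 4*(I*√17446) = 4*I*√17446 ≈ 528.33*I)
Y(74, u(10))/H = ((-42 + 74)/(41 + (⅓)*10))/((4*I*√17446)) = (32/(41 + 10/3))*(-I*√17446/69784) = (32/(133/3))*(-I*√17446/69784) = ((3/133)*32)*(-I*√17446/69784) = 96*(-I*√17446/69784)/133 = -12*I*√17446/1160159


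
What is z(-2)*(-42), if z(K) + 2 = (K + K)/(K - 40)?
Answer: 80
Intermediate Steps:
z(K) = -2 + 2*K/(-40 + K) (z(K) = -2 + (K + K)/(K - 40) = -2 + (2*K)/(-40 + K) = -2 + 2*K/(-40 + K))
z(-2)*(-42) = (80/(-40 - 2))*(-42) = (80/(-42))*(-42) = (80*(-1/42))*(-42) = -40/21*(-42) = 80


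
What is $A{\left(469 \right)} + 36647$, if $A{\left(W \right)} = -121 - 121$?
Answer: $36405$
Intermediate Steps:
$A{\left(W \right)} = -242$
$A{\left(469 \right)} + 36647 = -242 + 36647 = 36405$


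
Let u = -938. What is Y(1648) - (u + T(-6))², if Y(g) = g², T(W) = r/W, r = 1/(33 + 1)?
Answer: 76409090255/41616 ≈ 1.8361e+6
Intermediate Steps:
r = 1/34 ≈ 0.029412
T(W) = 1/(34*W)
Y(1648) - (u + T(-6))² = 1648² - (-938 + (1/34)/(-6))² = 2715904 - (-938 + (1/34)*(-⅙))² = 2715904 - (-938 - 1/204)² = 2715904 - (-191353/204)² = 2715904 - 1*36615970609/41616 = 2715904 - 36615970609/41616 = 76409090255/41616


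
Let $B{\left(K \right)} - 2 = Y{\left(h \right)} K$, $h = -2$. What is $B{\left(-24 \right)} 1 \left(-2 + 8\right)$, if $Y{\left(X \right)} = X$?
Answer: $300$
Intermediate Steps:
$B{\left(K \right)} = 2 - 2 K$
$B{\left(-24 \right)} 1 \left(-2 + 8\right) = \left(2 - -48\right) 1 \left(-2 + 8\right) = \left(2 + 48\right) 1 \cdot 6 = 50 \cdot 6 = 300$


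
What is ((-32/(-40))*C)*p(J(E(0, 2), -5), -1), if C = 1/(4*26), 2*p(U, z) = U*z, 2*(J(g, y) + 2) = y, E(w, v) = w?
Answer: 9/520 ≈ 0.017308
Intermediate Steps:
J(g, y) = -2 + y/2
p(U, z) = U*z/2 (p(U, z) = (U*z)/2 = U*z/2)
C = 1/104 ≈ 0.0096154
((-32/(-40))*C)*p(J(E(0, 2), -5), -1) = (-32/(-40)*(1/104))*((1/2)*(-2 + (1/2)*(-5))*(-1)) = (-32*(-1/40)*(1/104))*((1/2)*(-2 - 5/2)*(-1)) = ((4/5)*(1/104))*((1/2)*(-9/2)*(-1)) = (1/130)*(9/4) = 9/520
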